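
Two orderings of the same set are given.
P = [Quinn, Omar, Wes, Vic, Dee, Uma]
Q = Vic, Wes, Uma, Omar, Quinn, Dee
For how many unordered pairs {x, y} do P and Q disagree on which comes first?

Assign each item its position (1..6) in the first ordering, then rewrite the second ordering as that position sequence:
positions: Quinn→1, Omar→2, Wes→3, Vic→4, Dee→5, Uma→6
second ordering as positions: [4, 3, 6, 2, 1, 5]
Discordant pairs = inversions in this position sequence.
4: 3, 2, 1 → 3
3: 2, 1 → 2
6: 2, 1, 5 → 3
2: 1 → 1
1: 0
5: 0
Total: 3 + 2 + 3 + 1 + 0 + 0 = 9

9 disagreeing pairs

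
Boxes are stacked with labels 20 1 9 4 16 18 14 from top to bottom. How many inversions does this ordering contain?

Listing every pair i<j with a[i]>a[j] (using 0-based positions):
(0,1): 20 > 1
(0,2): 20 > 9
(0,3): 20 > 4
(0,4): 20 > 16
(0,5): 20 > 18
(0,6): 20 > 14
(2,3): 9 > 4
(4,6): 16 > 14
(5,6): 18 > 14
That's 9 pairs.

Out-of-order pairs: 9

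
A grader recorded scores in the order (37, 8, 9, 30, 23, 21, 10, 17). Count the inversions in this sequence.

For each element, count later entries that are smaller:
37: 7
8: 0
9: 0
30: 4
23: 3
21: 2
10: 0
17: 0
Sum: 7 + 0 + 0 + 4 + 3 + 2 + 0 + 0 = 16

16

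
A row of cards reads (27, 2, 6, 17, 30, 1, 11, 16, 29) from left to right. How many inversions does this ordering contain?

Element-by-element contributions:
27: 6
2: 1
6: 1
17: 3
30: 4
1: 0
11: 0
16: 0
29: 0
Sum: 6 + 1 + 1 + 3 + 4 + 0 + 0 + 0 + 0 = 15

15 inversions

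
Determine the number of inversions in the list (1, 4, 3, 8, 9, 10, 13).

Element-by-element contributions:
1 → none → 0
4 → 3 → 1
3 → none → 0
8 → none → 0
9 → none → 0
10 → none → 0
13 → none → 0
Sum: 0 + 1 + 0 + 0 + 0 + 0 + 0 = 1

1 inversion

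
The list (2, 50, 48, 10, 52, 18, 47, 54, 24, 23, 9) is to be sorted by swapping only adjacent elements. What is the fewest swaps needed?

29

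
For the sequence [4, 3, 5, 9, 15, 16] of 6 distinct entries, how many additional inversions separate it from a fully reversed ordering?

14

Maximum inversions for 6 distinct elements is C(6, 2) = 6·5/2 = 15.
Current inversions — for each element, count later smaller elements:
4: 1
3: 0
5: 0
9: 0
15: 0
16: 0
Current total: 1 + 0 + 0 + 0 + 0 + 0 = 1
Shortfall: 15 − 1 = 14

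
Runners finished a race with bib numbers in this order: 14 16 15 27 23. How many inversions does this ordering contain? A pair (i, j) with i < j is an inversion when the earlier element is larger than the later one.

Count, for each position, how many later elements it exceeds:
14 → none → 0
16 → 15 → 1
15 → none → 0
27 → 23 → 1
23 → none → 0
Sum: 0 + 1 + 0 + 1 + 0 = 2

Inversions: 2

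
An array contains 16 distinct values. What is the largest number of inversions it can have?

120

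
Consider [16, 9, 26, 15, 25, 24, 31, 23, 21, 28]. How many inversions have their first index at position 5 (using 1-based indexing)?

3

The element at index 5 is 25.
Elements after it: 24, 31, 23, 21, 28
Those smaller than 25: 24, 23, 21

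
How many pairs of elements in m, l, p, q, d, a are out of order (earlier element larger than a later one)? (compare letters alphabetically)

For each element, count later entries that are smaller:
m: 3
l: 2
p: 2
q: 2
d: 1
a: 0
Sum: 3 + 2 + 2 + 2 + 1 + 0 = 10

10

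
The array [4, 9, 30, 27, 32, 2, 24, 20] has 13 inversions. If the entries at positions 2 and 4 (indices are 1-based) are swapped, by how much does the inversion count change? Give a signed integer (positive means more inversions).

+1

Positions 2 and 4 hold 9 and 27; after swapping, the array is [4, 27, 30, 9, 32, 2, 24, 20].
Sweep left to right; for each value list the smaller values that follow it:
4 → 2 → 1
27 → 9, 2, 24, 20 → 4
30 → 9, 2, 24, 20 → 4
9 → 2 → 1
32 → 2, 24, 20 → 3
2 → none → 0
24 → 20 → 1
20 → none → 0
Sum: 1 + 4 + 4 + 1 + 3 + 0 + 1 + 0 = 14
Change: 14 − 13 = +1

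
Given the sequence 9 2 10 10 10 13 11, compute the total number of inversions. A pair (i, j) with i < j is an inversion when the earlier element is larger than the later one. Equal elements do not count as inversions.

2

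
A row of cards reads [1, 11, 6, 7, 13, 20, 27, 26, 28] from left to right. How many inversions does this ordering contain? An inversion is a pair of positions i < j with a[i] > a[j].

Count, for each position, how many later elements it exceeds:
1: 0
11: 2
6: 0
7: 0
13: 0
20: 0
27: 1
26: 0
28: 0
Sum: 0 + 2 + 0 + 0 + 0 + 0 + 1 + 0 + 0 = 3

3 inversions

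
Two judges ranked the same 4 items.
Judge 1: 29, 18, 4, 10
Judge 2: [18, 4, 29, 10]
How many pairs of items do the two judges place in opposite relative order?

2

Assign each item its position (1..4) in the first ordering, then rewrite the second ordering as that position sequence:
positions: 29→1, 18→2, 4→3, 10→4
second ordering as positions: [2, 3, 1, 4]
Discordant pairs = inversions in this position sequence.
2: 1 → 1
3: 1 → 1
1: 0
4: 0
Total: 1 + 1 + 0 + 0 = 2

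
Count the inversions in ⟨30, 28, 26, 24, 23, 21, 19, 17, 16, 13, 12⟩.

For each element, count later entries that are smaller:
30 → 28, 26, 24, 23, 21, 19, 17, 16, 13, 12 → 10
28 → 26, 24, 23, 21, 19, 17, 16, 13, 12 → 9
26 → 24, 23, 21, 19, 17, 16, 13, 12 → 8
24 → 23, 21, 19, 17, 16, 13, 12 → 7
23 → 21, 19, 17, 16, 13, 12 → 6
21 → 19, 17, 16, 13, 12 → 5
19 → 17, 16, 13, 12 → 4
17 → 16, 13, 12 → 3
16 → 13, 12 → 2
13 → 12 → 1
12 → none → 0
Sum: 10 + 9 + 8 + 7 + 6 + 5 + 4 + 3 + 2 + 1 + 0 = 55

55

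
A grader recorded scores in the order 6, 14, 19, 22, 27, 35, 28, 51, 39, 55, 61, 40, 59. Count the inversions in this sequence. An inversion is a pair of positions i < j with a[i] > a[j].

Sweep left to right; for each value list the smaller values that follow it:
6 → none → 0
14 → none → 0
19 → none → 0
22 → none → 0
27 → none → 0
35 → 28 → 1
28 → none → 0
51 → 39, 40 → 2
39 → none → 0
55 → 40 → 1
61 → 40, 59 → 2
40 → none → 0
59 → none → 0
Sum: 0 + 0 + 0 + 0 + 0 + 1 + 0 + 2 + 0 + 1 + 2 + 0 + 0 = 6

Inversions: 6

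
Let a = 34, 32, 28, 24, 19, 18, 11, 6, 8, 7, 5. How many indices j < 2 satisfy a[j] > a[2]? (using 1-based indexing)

1

The element at index 2 is 32.
Elements before it: 34
Those larger than 32: 34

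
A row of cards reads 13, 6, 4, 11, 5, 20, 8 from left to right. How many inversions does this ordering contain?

Inversion pairs (indices are 0-based):
(0,1): 13 > 6
(0,2): 13 > 4
(0,3): 13 > 11
(0,4): 13 > 5
(0,6): 13 > 8
(1,2): 6 > 4
(1,4): 6 > 5
(3,4): 11 > 5
(3,6): 11 > 8
(5,6): 20 > 8
That's 10 pairs.

10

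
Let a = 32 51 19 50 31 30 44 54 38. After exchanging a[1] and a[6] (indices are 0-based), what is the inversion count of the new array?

13

Positions 1 and 6 hold 51 and 44; after swapping, the array is [32, 44, 19, 50, 31, 30, 51, 54, 38].
Sweep left to right; for each value list the smaller values that follow it:
32: 3
44: 4
19: 0
50: 3
31: 1
30: 0
51: 1
54: 1
38: 0
Sum: 3 + 4 + 0 + 3 + 1 + 0 + 1 + 1 + 0 = 13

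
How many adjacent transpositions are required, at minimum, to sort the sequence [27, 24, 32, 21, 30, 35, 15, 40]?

There are 11 adjacent swaps.

Each adjacent swap fixes exactly one inversion, so the minimum swap count equals the number of inversions.
Count inversions — for each element, later elements that are smaller:
27: 24, 21, 15 → 3
24: 21, 15 → 2
32: 21, 30, 15 → 3
21: 15 → 1
30: 15 → 1
35: 15 → 1
15: none → 0
40: none → 0
Total inversions: 3 + 2 + 3 + 1 + 1 + 1 + 0 + 0 = 11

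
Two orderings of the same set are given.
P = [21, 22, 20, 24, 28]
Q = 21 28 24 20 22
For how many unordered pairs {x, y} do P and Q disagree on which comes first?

Assign each item its position (1..5) in the first ordering, then rewrite the second ordering as that position sequence:
positions: 21→1, 22→2, 20→3, 24→4, 28→5
second ordering as positions: [1, 5, 4, 3, 2]
Discordant pairs = inversions in this position sequence.
1: 0
5: 4, 3, 2 → 3
4: 3, 2 → 2
3: 2 → 1
2: 0
Total: 0 + 3 + 2 + 1 + 0 = 6

6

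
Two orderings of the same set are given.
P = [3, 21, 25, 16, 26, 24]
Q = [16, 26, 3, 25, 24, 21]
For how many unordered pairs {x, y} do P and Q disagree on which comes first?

Assign each item its position (1..6) in the first ordering, then rewrite the second ordering as that position sequence:
positions: 3→1, 21→2, 25→3, 16→4, 26→5, 24→6
second ordering as positions: [4, 5, 1, 3, 6, 2]
Discordant pairs = inversions in this position sequence.
4: 1, 3, 2 → 3
5: 1, 3, 2 → 3
1: 0
3: 2 → 1
6: 2 → 1
2: 0
Total: 3 + 3 + 0 + 1 + 1 + 0 = 8

8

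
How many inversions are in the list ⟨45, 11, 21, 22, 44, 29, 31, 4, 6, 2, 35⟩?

33 inversions

For each element, count later entries that are smaller:
45: 10
11: 3
21: 3
22: 3
44: 6
29: 3
31: 3
4: 1
6: 1
2: 0
35: 0
Sum: 10 + 3 + 3 + 3 + 6 + 3 + 3 + 1 + 1 + 0 + 0 = 33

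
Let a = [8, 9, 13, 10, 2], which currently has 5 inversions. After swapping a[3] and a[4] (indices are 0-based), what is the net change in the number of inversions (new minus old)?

Positions 3 and 4 hold 10 and 2; after swapping, the array is [8, 9, 13, 2, 10].
Count, for each position, how many later elements it exceeds:
8 → 2 → 1
9 → 2 → 1
13 → 2, 10 → 2
2 → none → 0
10 → none → 0
Sum: 1 + 1 + 2 + 0 + 0 = 4
Change: 4 − 5 = -1

-1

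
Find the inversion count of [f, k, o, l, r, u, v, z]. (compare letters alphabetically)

1

Count, for each position, how many later elements it exceeds:
f → none → 0
k → none → 0
o → l → 1
l → none → 0
r → none → 0
u → none → 0
v → none → 0
z → none → 0
Sum: 0 + 0 + 1 + 0 + 0 + 0 + 0 + 0 = 1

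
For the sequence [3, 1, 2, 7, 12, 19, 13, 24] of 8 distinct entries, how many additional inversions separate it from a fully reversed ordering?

25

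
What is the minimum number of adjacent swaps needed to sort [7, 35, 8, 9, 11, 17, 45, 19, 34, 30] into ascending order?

The minimum number of adjacent swaps to sort an array equals its inversion count, since every such swap removes exactly one inversion.
Count inversions — for each element, later elements that are smaller:
7: none → 0
35: 8, 9, 11, 17, 19, 34, 30 → 7
8: none → 0
9: none → 0
11: none → 0
17: none → 0
45: 19, 34, 30 → 3
19: none → 0
34: 30 → 1
30: none → 0
Total inversions: 0 + 7 + 0 + 0 + 0 + 0 + 3 + 0 + 1 + 0 = 11

11 swaps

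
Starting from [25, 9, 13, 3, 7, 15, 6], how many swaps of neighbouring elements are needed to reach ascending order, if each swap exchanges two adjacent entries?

The minimum number of adjacent swaps to sort an array equals its inversion count, since every such swap removes exactly one inversion.
Count inversions — for each element, later elements that are smaller:
25: 9, 13, 3, 7, 15, 6 → 6
9: 3, 7, 6 → 3
13: 3, 7, 6 → 3
3: none → 0
7: 6 → 1
15: 6 → 1
6: none → 0
Total inversions: 6 + 3 + 3 + 0 + 1 + 1 + 0 = 14

14 adjacent swaps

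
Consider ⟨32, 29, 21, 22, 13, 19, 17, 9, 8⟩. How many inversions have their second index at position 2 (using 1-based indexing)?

1

The element at index 2 is 29.
Elements before it: 32
Those larger than 29: 32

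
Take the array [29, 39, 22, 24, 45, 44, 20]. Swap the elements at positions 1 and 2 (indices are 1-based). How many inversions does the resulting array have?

There are 12 inversions.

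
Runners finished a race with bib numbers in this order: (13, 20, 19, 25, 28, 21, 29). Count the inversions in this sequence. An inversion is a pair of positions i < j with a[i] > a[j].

3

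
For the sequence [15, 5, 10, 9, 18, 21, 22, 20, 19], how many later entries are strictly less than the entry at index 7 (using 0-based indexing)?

The element at index 7 is 20.
Elements after it: 19
Those smaller than 20: 19

1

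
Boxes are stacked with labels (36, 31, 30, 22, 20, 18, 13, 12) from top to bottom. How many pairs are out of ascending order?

28 inversions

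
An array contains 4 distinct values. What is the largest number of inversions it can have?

The maximum occurs when the array is in strictly decreasing order: every one of the C(4, 2) pairs is inverted.
C(4, 2) = 4·3/2 = 6

6 inversions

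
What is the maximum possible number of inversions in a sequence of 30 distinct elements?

A reversed (strictly descending) arrangement makes every pair an inversion, giving C(30, 2) inversions.
C(30, 2) = 30·29/2 = 435

435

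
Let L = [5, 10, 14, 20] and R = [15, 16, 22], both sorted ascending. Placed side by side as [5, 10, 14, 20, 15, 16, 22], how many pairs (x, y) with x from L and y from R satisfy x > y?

For each element r of the right run, count left-run elements greater than r:
r = 15: 20 → 1
r = 16: 20 → 1
r = 22: none → 0
Cross-inversions: 1 + 1 + 0 = 2

2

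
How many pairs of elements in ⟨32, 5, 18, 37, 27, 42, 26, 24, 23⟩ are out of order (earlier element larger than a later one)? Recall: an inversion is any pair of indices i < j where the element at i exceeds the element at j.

19

Sweep left to right; for each value list the smaller values that follow it:
32: 6
5: 0
18: 0
37: 4
27: 3
42: 3
26: 2
24: 1
23: 0
Sum: 6 + 0 + 0 + 4 + 3 + 3 + 2 + 1 + 0 = 19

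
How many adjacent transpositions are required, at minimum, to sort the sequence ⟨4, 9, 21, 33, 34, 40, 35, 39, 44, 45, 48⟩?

There are 2 swaps.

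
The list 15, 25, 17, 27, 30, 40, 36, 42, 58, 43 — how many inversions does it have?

3 inversions

Sweep left to right; for each value list the smaller values that follow it:
15: 0
25: 1
17: 0
27: 0
30: 0
40: 1
36: 0
42: 0
58: 1
43: 0
Sum: 0 + 1 + 0 + 0 + 0 + 1 + 0 + 0 + 1 + 0 = 3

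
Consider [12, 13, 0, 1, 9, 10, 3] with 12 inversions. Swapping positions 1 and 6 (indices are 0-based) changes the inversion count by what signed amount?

-5

Positions 1 and 6 hold 13 and 3; after swapping, the array is [12, 3, 0, 1, 9, 10, 13].
Element-by-element contributions:
12: 5
3: 2
0: 0
1: 0
9: 0
10: 0
13: 0
Sum: 5 + 2 + 0 + 0 + 0 + 0 + 0 = 7
Change: 7 − 12 = -5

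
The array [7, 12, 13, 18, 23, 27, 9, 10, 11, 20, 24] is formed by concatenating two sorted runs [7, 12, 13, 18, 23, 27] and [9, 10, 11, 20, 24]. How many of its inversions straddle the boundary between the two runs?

Count, for every r in R, how many entries of L exceed r:
r = 9: 12, 13, 18, 23, 27 → 5
r = 10: 12, 13, 18, 23, 27 → 5
r = 11: 12, 13, 18, 23, 27 → 5
r = 20: 23, 27 → 2
r = 24: 27 → 1
Cross-inversions: 5 + 5 + 5 + 2 + 1 = 18

18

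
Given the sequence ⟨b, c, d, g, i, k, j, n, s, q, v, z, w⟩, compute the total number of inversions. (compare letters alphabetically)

3

Sweep left to right; for each value list the smaller values that follow it:
b: 0
c: 0
d: 0
g: 0
i: 0
k: 1
j: 0
n: 0
s: 1
q: 0
v: 0
z: 1
w: 0
Sum: 0 + 0 + 0 + 0 + 0 + 1 + 0 + 0 + 1 + 0 + 0 + 1 + 0 = 3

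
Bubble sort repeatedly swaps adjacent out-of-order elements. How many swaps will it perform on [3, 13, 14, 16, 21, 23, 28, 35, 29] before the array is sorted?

The minimum number of adjacent swaps to sort an array equals its inversion count, since every such swap removes exactly one inversion.
Count inversions — for each element, later elements that are smaller:
3: none → 0
13: none → 0
14: none → 0
16: none → 0
21: none → 0
23: none → 0
28: none → 0
35: 29 → 1
29: none → 0
Total inversions: 0 + 0 + 0 + 0 + 0 + 0 + 0 + 1 + 0 = 1

1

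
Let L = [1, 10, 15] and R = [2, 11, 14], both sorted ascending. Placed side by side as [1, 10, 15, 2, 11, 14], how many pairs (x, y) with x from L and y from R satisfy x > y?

Take each right-half value and tally the left-half values above it:
r = 2: 10, 15 → 2
r = 11: 15 → 1
r = 14: 15 → 1
Cross-inversions: 2 + 1 + 1 = 4

4 split inversions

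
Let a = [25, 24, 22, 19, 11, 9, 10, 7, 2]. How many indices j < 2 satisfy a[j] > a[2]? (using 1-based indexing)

1

The element at index 2 is 24.
Elements before it: 25
Those larger than 24: 25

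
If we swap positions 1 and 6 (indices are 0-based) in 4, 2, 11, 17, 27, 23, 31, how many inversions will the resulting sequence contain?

Positions 1 and 6 hold 2 and 31; after swapping, the array is [4, 31, 11, 17, 27, 23, 2].
Element-by-element contributions:
4 → 2 → 1
31 → 11, 17, 27, 23, 2 → 5
11 → 2 → 1
17 → 2 → 1
27 → 23, 2 → 2
23 → 2 → 1
2 → none → 0
Sum: 1 + 5 + 1 + 1 + 2 + 1 + 0 = 11

11 inversions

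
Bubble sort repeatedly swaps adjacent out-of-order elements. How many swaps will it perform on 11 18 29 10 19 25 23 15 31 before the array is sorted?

Each adjacent swap fixes exactly one inversion, so the minimum swap count equals the number of inversions.
Count inversions — for each element, later elements that are smaller:
11: 10 → 1
18: 10, 15 → 2
29: 10, 19, 25, 23, 15 → 5
10: none → 0
19: 15 → 1
25: 23, 15 → 2
23: 15 → 1
15: none → 0
31: none → 0
Total inversions: 1 + 2 + 5 + 0 + 1 + 2 + 1 + 0 + 0 = 12

12 adjacent swaps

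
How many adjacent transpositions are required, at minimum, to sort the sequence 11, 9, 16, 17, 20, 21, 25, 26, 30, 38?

1

The minimum number of adjacent swaps to sort an array equals its inversion count, since every such swap removes exactly one inversion.
Count inversions — for each element, later elements that are smaller:
11: 9 → 1
9: none → 0
16: none → 0
17: none → 0
20: none → 0
21: none → 0
25: none → 0
26: none → 0
30: none → 0
38: none → 0
Total inversions: 1 + 0 + 0 + 0 + 0 + 0 + 0 + 0 + 0 + 0 = 1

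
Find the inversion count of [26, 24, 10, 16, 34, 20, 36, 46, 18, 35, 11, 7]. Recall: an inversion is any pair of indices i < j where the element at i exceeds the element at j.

36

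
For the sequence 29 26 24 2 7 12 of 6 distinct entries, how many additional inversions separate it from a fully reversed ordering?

3 inversions short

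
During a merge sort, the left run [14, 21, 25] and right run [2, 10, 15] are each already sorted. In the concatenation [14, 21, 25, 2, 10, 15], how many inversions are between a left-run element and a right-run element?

8 cross-inversions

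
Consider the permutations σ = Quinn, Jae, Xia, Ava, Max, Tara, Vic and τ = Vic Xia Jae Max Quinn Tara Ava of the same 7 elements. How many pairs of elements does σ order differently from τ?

There are 12 discordant pairs.

Assign each item its position (1..7) in the first ordering, then rewrite the second ordering as that position sequence:
positions: Quinn→1, Jae→2, Xia→3, Ava→4, Max→5, Tara→6, Vic→7
second ordering as positions: [7, 3, 2, 5, 1, 6, 4]
Discordant pairs = inversions in this position sequence.
7: 3, 2, 5, 1, 6, 4 → 6
3: 2, 1 → 2
2: 1 → 1
5: 1, 4 → 2
1: 0
6: 4 → 1
4: 0
Total: 6 + 2 + 1 + 2 + 0 + 1 + 0 = 12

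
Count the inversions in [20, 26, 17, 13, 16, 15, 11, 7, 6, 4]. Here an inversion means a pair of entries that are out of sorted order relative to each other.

For each element, count later entries that are smaller:
20 → 17, 13, 16, 15, 11, 7, 6, 4 → 8
26 → 17, 13, 16, 15, 11, 7, 6, 4 → 8
17 → 13, 16, 15, 11, 7, 6, 4 → 7
13 → 11, 7, 6, 4 → 4
16 → 15, 11, 7, 6, 4 → 5
15 → 11, 7, 6, 4 → 4
11 → 7, 6, 4 → 3
7 → 6, 4 → 2
6 → 4 → 1
4 → none → 0
Sum: 8 + 8 + 7 + 4 + 5 + 4 + 3 + 2 + 1 + 0 = 42

42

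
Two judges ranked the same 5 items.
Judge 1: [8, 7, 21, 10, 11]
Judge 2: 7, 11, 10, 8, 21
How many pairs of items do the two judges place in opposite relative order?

There are 6 discordant pairs.

Assign each item its position (1..5) in the first ordering, then rewrite the second ordering as that position sequence:
positions: 8→1, 7→2, 21→3, 10→4, 11→5
second ordering as positions: [2, 5, 4, 1, 3]
Discordant pairs = inversions in this position sequence.
2: 1 → 1
5: 4, 1, 3 → 3
4: 1, 3 → 2
1: 0
3: 0
Total: 1 + 3 + 2 + 0 + 0 = 6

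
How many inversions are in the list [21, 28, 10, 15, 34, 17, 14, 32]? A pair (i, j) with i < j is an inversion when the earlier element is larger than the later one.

Count, for each position, how many later elements it exceeds:
21: 4
28: 4
10: 0
15: 1
34: 3
17: 1
14: 0
32: 0
Sum: 4 + 4 + 0 + 1 + 3 + 1 + 0 + 0 = 13

Out-of-order pairs: 13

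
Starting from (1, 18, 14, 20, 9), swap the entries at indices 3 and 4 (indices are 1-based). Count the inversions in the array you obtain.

5

Positions 3 and 4 hold 14 and 20; after swapping, the array is [1, 18, 20, 14, 9].
Element-by-element contributions:
1 → none → 0
18 → 14, 9 → 2
20 → 14, 9 → 2
14 → 9 → 1
9 → none → 0
Sum: 0 + 2 + 2 + 1 + 0 = 5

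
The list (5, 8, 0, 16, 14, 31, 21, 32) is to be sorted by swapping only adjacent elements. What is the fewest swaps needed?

Swaps: 4

The minimum number of adjacent swaps to sort an array equals its inversion count, since every such swap removes exactly one inversion.
Count inversions — for each element, later elements that are smaller:
5: 0 → 1
8: 0 → 1
0: none → 0
16: 14 → 1
14: none → 0
31: 21 → 1
21: none → 0
32: none → 0
Total inversions: 1 + 1 + 0 + 1 + 0 + 1 + 0 + 0 = 4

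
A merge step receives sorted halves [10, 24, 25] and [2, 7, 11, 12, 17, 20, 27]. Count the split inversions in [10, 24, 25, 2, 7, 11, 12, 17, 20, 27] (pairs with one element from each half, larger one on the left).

Take each right-half value and tally the left-half values above it:
r = 2: 10, 24, 25 → 3
r = 7: 10, 24, 25 → 3
r = 11: 24, 25 → 2
r = 12: 24, 25 → 2
r = 17: 24, 25 → 2
r = 20: 24, 25 → 2
r = 27: none → 0
Cross-inversions: 3 + 3 + 2 + 2 + 2 + 2 + 0 = 14

14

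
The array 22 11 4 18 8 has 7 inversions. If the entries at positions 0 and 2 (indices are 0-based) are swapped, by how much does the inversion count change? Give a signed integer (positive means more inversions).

-3

Positions 0 and 2 hold 22 and 4; after swapping, the array is [4, 11, 22, 18, 8].
For each element, count later entries that are smaller:
4: 0
11: 1
22: 2
18: 1
8: 0
Sum: 0 + 1 + 2 + 1 + 0 = 4
Change: 4 − 7 = -3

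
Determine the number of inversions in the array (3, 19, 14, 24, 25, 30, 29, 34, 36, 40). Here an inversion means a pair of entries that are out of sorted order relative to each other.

Sweep left to right; for each value list the smaller values that follow it:
3 → none → 0
19 → 14 → 1
14 → none → 0
24 → none → 0
25 → none → 0
30 → 29 → 1
29 → none → 0
34 → none → 0
36 → none → 0
40 → none → 0
Sum: 0 + 1 + 0 + 0 + 0 + 1 + 0 + 0 + 0 + 0 = 2

2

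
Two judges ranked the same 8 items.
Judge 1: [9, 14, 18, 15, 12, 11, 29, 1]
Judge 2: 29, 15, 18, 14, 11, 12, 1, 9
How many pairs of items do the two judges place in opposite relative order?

Discordant pairs: 16

Assign each item its position (1..8) in the first ordering, then rewrite the second ordering as that position sequence:
positions: 9→1, 14→2, 18→3, 15→4, 12→5, 11→6, 29→7, 1→8
second ordering as positions: [7, 4, 3, 2, 6, 5, 8, 1]
Discordant pairs = inversions in this position sequence.
7: 4, 3, 2, 6, 5, 1 → 6
4: 3, 2, 1 → 3
3: 2, 1 → 2
2: 1 → 1
6: 5, 1 → 2
5: 1 → 1
8: 1 → 1
1: 0
Total: 6 + 3 + 2 + 1 + 2 + 1 + 1 + 0 = 16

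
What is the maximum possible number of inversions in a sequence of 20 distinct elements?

A reversed (strictly descending) arrangement makes every pair an inversion, giving C(20, 2) inversions.
C(20, 2) = 20·19/2 = 190

190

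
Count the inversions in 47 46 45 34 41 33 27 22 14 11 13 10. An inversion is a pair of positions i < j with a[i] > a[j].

64

For each element, count later entries that are smaller:
47 → 46, 45, 34, 41, 33, 27, 22, 14, 11, 13, 10 → 11
46 → 45, 34, 41, 33, 27, 22, 14, 11, 13, 10 → 10
45 → 34, 41, 33, 27, 22, 14, 11, 13, 10 → 9
34 → 33, 27, 22, 14, 11, 13, 10 → 7
41 → 33, 27, 22, 14, 11, 13, 10 → 7
33 → 27, 22, 14, 11, 13, 10 → 6
27 → 22, 14, 11, 13, 10 → 5
22 → 14, 11, 13, 10 → 4
14 → 11, 13, 10 → 3
11 → 10 → 1
13 → 10 → 1
10 → none → 0
Sum: 11 + 10 + 9 + 7 + 7 + 6 + 5 + 4 + 3 + 1 + 1 + 0 = 64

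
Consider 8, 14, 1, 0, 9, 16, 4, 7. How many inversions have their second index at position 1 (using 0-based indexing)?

0

The element at index 1 is 14.
Elements before it: 8
None of them are larger than 14.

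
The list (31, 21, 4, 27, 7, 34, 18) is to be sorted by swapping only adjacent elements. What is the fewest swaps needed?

There are 11 swaps.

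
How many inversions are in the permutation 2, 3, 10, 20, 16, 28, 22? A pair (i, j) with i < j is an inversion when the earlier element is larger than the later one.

2 inversions

Count, for each position, how many later elements it exceeds:
2 → none → 0
3 → none → 0
10 → none → 0
20 → 16 → 1
16 → none → 0
28 → 22 → 1
22 → none → 0
Sum: 0 + 0 + 0 + 1 + 0 + 1 + 0 = 2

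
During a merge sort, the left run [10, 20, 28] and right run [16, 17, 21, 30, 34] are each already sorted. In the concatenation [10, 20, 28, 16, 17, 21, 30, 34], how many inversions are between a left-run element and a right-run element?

For each element r of the right run, count left-run elements greater than r:
r = 16: 20, 28 → 2
r = 17: 20, 28 → 2
r = 21: 28 → 1
r = 30: none → 0
r = 34: none → 0
Cross-inversions: 2 + 2 + 1 + 0 + 0 = 5

5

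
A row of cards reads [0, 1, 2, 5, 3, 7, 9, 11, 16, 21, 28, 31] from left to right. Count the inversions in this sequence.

Count, for each position, how many later elements it exceeds:
0: 0
1: 0
2: 0
5: 1
3: 0
7: 0
9: 0
11: 0
16: 0
21: 0
28: 0
31: 0
Sum: 0 + 0 + 0 + 1 + 0 + 0 + 0 + 0 + 0 + 0 + 0 + 0 = 1

1 inversion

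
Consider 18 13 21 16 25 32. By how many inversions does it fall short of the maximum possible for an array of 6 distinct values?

12

Maximum inversions for 6 distinct elements is C(6, 2) = 6·5/2 = 15.
Current inversions — for each element, count later smaller elements:
18: 2
13: 0
21: 1
16: 0
25: 0
32: 0
Current total: 2 + 0 + 1 + 0 + 0 + 0 = 3
Shortfall: 15 − 3 = 12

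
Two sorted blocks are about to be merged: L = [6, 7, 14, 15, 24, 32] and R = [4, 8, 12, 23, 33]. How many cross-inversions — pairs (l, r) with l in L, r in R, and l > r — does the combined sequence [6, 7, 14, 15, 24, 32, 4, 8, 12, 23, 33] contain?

16

For each element r of the right run, count left-run elements greater than r:
r = 4: 6, 7, 14, 15, 24, 32 → 6
r = 8: 14, 15, 24, 32 → 4
r = 12: 14, 15, 24, 32 → 4
r = 23: 24, 32 → 2
r = 33: none → 0
Cross-inversions: 6 + 4 + 4 + 2 + 0 = 16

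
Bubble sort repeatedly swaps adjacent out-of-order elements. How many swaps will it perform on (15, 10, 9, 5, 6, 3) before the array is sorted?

Minimum adjacent swaps = number of inversions (each swap of adjacent out-of-order elements removes one inversion and no swap can remove more).
Count inversions — for each element, later elements that are smaller:
15: 10, 9, 5, 6, 3 → 5
10: 9, 5, 6, 3 → 4
9: 5, 6, 3 → 3
5: 3 → 1
6: 3 → 1
3: none → 0
Total inversions: 5 + 4 + 3 + 1 + 1 + 0 = 14

There are 14 adjacent swaps.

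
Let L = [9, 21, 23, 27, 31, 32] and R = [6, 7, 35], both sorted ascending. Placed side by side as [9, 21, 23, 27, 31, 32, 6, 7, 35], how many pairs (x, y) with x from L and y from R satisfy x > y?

12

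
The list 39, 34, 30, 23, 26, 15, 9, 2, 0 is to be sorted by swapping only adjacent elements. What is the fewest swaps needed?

Minimum adjacent swaps = number of inversions (each swap of adjacent out-of-order elements removes one inversion and no swap can remove more).
Count inversions — for each element, later elements that are smaller:
39: 34, 30, 23, 26, 15, 9, 2, 0 → 8
34: 30, 23, 26, 15, 9, 2, 0 → 7
30: 23, 26, 15, 9, 2, 0 → 6
23: 15, 9, 2, 0 → 4
26: 15, 9, 2, 0 → 4
15: 9, 2, 0 → 3
9: 2, 0 → 2
2: 0 → 1
0: none → 0
Total inversions: 8 + 7 + 6 + 4 + 4 + 3 + 2 + 1 + 0 = 35

35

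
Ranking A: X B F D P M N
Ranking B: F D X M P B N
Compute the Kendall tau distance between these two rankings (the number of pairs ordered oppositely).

Assign each item its position (1..7) in the first ordering, then rewrite the second ordering as that position sequence:
positions: X→1, B→2, F→3, D→4, P→5, M→6, N→7
second ordering as positions: [3, 4, 1, 6, 5, 2, 7]
Discordant pairs = inversions in this position sequence.
3: 1, 2 → 2
4: 1, 2 → 2
1: 0
6: 5, 2 → 2
5: 2 → 1
2: 0
7: 0
Total: 2 + 2 + 0 + 2 + 1 + 0 + 0 = 7

7 discordant pairs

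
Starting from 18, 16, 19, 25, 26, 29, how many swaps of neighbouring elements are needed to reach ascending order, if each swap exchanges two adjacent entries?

1

The minimum number of adjacent swaps to sort an array equals its inversion count, since every such swap removes exactly one inversion.
Count inversions — for each element, later elements that are smaller:
18: 16 → 1
16: none → 0
19: none → 0
25: none → 0
26: none → 0
29: none → 0
Total inversions: 1 + 0 + 0 + 0 + 0 + 0 = 1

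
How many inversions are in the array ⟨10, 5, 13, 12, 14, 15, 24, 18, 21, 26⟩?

There are 4 inversions.

Element-by-element contributions:
10: 1
5: 0
13: 1
12: 0
14: 0
15: 0
24: 2
18: 0
21: 0
26: 0
Sum: 1 + 0 + 1 + 0 + 0 + 0 + 2 + 0 + 0 + 0 = 4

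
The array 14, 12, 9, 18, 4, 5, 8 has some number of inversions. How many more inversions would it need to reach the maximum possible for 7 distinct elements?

Maximum inversions for 7 distinct elements is C(7, 2) = 7·6/2 = 21.
Current inversions — for each element, count later smaller elements:
14: 5
12: 4
9: 3
18: 3
4: 0
5: 0
8: 0
Current total: 5 + 4 + 3 + 3 + 0 + 0 + 0 = 15
Shortfall: 21 − 15 = 6

6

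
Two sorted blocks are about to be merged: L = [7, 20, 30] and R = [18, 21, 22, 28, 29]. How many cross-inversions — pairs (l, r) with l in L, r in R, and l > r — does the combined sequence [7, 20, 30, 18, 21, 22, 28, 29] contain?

6 split inversions

For each element r of the right run, count left-run elements greater than r:
r = 18: 20, 30 → 2
r = 21: 30 → 1
r = 22: 30 → 1
r = 28: 30 → 1
r = 29: 30 → 1
Cross-inversions: 2 + 1 + 1 + 1 + 1 = 6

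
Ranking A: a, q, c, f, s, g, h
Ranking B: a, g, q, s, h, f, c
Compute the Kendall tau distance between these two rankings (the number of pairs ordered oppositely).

9 discordant pairs

Assign each item its position (1..7) in the first ordering, then rewrite the second ordering as that position sequence:
positions: a→1, q→2, c→3, f→4, s→5, g→6, h→7
second ordering as positions: [1, 6, 2, 5, 7, 4, 3]
Discordant pairs = inversions in this position sequence.
1: 0
6: 2, 5, 4, 3 → 4
2: 0
5: 4, 3 → 2
7: 4, 3 → 2
4: 3 → 1
3: 0
Total: 0 + 4 + 0 + 2 + 2 + 1 + 0 = 9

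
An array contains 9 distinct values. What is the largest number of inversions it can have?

Inversions: 36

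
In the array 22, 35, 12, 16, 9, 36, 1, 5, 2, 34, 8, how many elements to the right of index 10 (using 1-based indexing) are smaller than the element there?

1

The element at index 10 is 34.
Elements after it: 8
Those smaller than 34: 8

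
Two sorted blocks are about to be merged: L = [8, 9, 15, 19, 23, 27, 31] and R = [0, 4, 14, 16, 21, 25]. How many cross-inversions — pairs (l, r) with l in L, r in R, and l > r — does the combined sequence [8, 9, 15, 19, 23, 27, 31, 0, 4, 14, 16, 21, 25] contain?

For each element r of the right run, count left-run elements greater than r:
r = 0: 8, 9, 15, 19, 23, 27, 31 → 7
r = 4: 8, 9, 15, 19, 23, 27, 31 → 7
r = 14: 15, 19, 23, 27, 31 → 5
r = 16: 19, 23, 27, 31 → 4
r = 21: 23, 27, 31 → 3
r = 25: 27, 31 → 2
Cross-inversions: 7 + 7 + 5 + 4 + 3 + 2 = 28

Split inversions: 28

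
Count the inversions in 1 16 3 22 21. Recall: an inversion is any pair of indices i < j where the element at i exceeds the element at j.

Inversion pairs (indices are 1-based):
(2,3): 16 > 3
(4,5): 22 > 21
That's 2 pairs.

2 inversions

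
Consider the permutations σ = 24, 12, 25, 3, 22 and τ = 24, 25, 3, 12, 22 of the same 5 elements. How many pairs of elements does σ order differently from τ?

Assign each item its position (1..5) in the first ordering, then rewrite the second ordering as that position sequence:
positions: 24→1, 12→2, 25→3, 3→4, 22→5
second ordering as positions: [1, 3, 4, 2, 5]
Discordant pairs = inversions in this position sequence.
1: 0
3: 2 → 1
4: 2 → 1
2: 0
5: 0
Total: 0 + 1 + 1 + 0 + 0 = 2

2 discordant pairs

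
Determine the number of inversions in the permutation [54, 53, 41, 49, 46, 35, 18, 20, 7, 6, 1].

52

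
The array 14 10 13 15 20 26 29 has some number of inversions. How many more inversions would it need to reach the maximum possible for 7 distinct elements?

19

Maximum inversions for 7 distinct elements is C(7, 2) = 7·6/2 = 21.
Current inversions — for each element, count later smaller elements:
14: 2
10: 0
13: 0
15: 0
20: 0
26: 0
29: 0
Current total: 2 + 0 + 0 + 0 + 0 + 0 + 0 = 2
Shortfall: 21 − 2 = 19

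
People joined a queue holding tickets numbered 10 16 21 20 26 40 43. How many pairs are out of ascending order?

1

Inversion pairs (indices are 0-based):
(2,3): 21 > 20
That's 1 pair.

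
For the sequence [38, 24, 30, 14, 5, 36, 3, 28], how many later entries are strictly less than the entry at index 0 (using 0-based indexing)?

7

The element at index 0 is 38.
Elements after it: 24, 30, 14, 5, 36, 3, 28
Those smaller than 38: 24, 30, 14, 5, 36, 3, 28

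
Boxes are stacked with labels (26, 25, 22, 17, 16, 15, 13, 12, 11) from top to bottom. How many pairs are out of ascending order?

36 inversions

Sweep left to right; for each value list the smaller values that follow it:
26 → 25, 22, 17, 16, 15, 13, 12, 11 → 8
25 → 22, 17, 16, 15, 13, 12, 11 → 7
22 → 17, 16, 15, 13, 12, 11 → 6
17 → 16, 15, 13, 12, 11 → 5
16 → 15, 13, 12, 11 → 4
15 → 13, 12, 11 → 3
13 → 12, 11 → 2
12 → 11 → 1
11 → none → 0
Sum: 8 + 7 + 6 + 5 + 4 + 3 + 2 + 1 + 0 = 36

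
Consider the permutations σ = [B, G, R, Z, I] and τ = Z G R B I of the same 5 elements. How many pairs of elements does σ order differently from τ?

Assign each item its position (1..5) in the first ordering, then rewrite the second ordering as that position sequence:
positions: B→1, G→2, R→3, Z→4, I→5
second ordering as positions: [4, 2, 3, 1, 5]
Discordant pairs = inversions in this position sequence.
4: 2, 3, 1 → 3
2: 1 → 1
3: 1 → 1
1: 0
5: 0
Total: 3 + 1 + 1 + 0 + 0 = 5

5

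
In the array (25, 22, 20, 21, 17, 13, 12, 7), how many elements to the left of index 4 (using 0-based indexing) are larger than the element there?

The element at index 4 is 17.
Elements before it: 25, 22, 20, 21
Those larger than 17: 25, 22, 20, 21

4 such elements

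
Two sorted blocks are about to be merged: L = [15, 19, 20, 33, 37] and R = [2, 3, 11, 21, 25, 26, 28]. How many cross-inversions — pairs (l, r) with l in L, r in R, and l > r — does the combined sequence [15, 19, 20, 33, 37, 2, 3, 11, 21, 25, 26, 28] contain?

23 split inversions

For each element r of the right run, count left-run elements greater than r:
r = 2: 15, 19, 20, 33, 37 → 5
r = 3: 15, 19, 20, 33, 37 → 5
r = 11: 15, 19, 20, 33, 37 → 5
r = 21: 33, 37 → 2
r = 25: 33, 37 → 2
r = 26: 33, 37 → 2
r = 28: 33, 37 → 2
Cross-inversions: 5 + 5 + 5 + 2 + 2 + 2 + 2 = 23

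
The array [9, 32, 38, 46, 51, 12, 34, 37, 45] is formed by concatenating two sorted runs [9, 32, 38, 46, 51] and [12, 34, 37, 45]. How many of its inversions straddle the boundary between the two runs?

For each element r of the right run, count left-run elements greater than r:
r = 12: 32, 38, 46, 51 → 4
r = 34: 38, 46, 51 → 3
r = 37: 38, 46, 51 → 3
r = 45: 46, 51 → 2
Cross-inversions: 4 + 3 + 3 + 2 = 12

12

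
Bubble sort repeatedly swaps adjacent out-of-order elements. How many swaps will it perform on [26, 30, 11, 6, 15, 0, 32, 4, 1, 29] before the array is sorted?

27 adjacent swaps

The minimum number of adjacent swaps to sort an array equals its inversion count, since every such swap removes exactly one inversion.
Count inversions — for each element, later elements that are smaller:
26: 11, 6, 15, 0, 4, 1 → 6
30: 11, 6, 15, 0, 4, 1, 29 → 7
11: 6, 0, 4, 1 → 4
6: 0, 4, 1 → 3
15: 0, 4, 1 → 3
0: none → 0
32: 4, 1, 29 → 3
4: 1 → 1
1: none → 0
29: none → 0
Total inversions: 6 + 7 + 4 + 3 + 3 + 0 + 3 + 1 + 0 + 0 = 27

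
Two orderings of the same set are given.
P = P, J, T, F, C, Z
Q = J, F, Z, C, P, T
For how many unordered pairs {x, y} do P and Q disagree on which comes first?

Assign each item its position (1..6) in the first ordering, then rewrite the second ordering as that position sequence:
positions: P→1, J→2, T→3, F→4, C→5, Z→6
second ordering as positions: [2, 4, 6, 5, 1, 3]
Discordant pairs = inversions in this position sequence.
2: 1 → 1
4: 1, 3 → 2
6: 5, 1, 3 → 3
5: 1, 3 → 2
1: 0
3: 0
Total: 1 + 2 + 3 + 2 + 0 + 0 = 8

8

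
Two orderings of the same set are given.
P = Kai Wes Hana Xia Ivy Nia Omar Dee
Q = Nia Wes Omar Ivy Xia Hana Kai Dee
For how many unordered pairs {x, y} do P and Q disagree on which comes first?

16 disagreeing pairs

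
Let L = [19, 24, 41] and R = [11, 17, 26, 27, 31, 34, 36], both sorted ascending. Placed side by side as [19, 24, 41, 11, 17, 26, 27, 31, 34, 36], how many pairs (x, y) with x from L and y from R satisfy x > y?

Cross-inversions: 11

For each element r of the right run, count left-run elements greater than r:
r = 11: 19, 24, 41 → 3
r = 17: 19, 24, 41 → 3
r = 26: 41 → 1
r = 27: 41 → 1
r = 31: 41 → 1
r = 34: 41 → 1
r = 36: 41 → 1
Cross-inversions: 3 + 3 + 1 + 1 + 1 + 1 + 1 = 11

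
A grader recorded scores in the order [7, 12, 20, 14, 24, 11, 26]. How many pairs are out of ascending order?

5

Sweep left to right; for each value list the smaller values that follow it:
7 → none → 0
12 → 11 → 1
20 → 14, 11 → 2
14 → 11 → 1
24 → 11 → 1
11 → none → 0
26 → none → 0
Sum: 0 + 1 + 2 + 1 + 1 + 0 + 0 = 5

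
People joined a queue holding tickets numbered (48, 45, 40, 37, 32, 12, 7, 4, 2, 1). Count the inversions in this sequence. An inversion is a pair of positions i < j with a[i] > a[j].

Element-by-element contributions:
48: 9
45: 8
40: 7
37: 6
32: 5
12: 4
7: 3
4: 2
2: 1
1: 0
Sum: 9 + 8 + 7 + 6 + 5 + 4 + 3 + 2 + 1 + 0 = 45

45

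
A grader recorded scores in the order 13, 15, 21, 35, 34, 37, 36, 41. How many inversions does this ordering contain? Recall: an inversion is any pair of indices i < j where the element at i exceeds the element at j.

Count, for each position, how many later elements it exceeds:
13: 0
15: 0
21: 0
35: 1
34: 0
37: 1
36: 0
41: 0
Sum: 0 + 0 + 0 + 1 + 0 + 1 + 0 + 0 = 2

2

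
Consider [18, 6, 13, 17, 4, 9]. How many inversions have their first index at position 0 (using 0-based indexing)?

The element at index 0 is 18.
Elements after it: 6, 13, 17, 4, 9
Those smaller than 18: 6, 13, 17, 4, 9

5 such elements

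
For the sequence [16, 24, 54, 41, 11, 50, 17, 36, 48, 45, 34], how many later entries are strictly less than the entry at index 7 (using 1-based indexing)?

The element at index 7 is 17.
Elements after it: 36, 48, 45, 34
None of them are smaller than 17.

0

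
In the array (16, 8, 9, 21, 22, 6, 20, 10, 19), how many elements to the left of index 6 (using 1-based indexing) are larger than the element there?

5

The element at index 6 is 6.
Elements before it: 16, 8, 9, 21, 22
Those larger than 6: 16, 8, 9, 21, 22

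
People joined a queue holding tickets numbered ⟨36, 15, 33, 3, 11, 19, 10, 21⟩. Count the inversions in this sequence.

17 inversions

For each element, count later entries that are smaller:
36: 7
15: 3
33: 5
3: 0
11: 1
19: 1
10: 0
21: 0
Sum: 7 + 3 + 5 + 0 + 1 + 1 + 0 + 0 = 17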